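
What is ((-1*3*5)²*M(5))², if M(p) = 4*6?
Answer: 29160000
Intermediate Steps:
M(p) = 24
((-1*3*5)²*M(5))² = ((-1*3*5)²*24)² = ((-3*5)²*24)² = ((-15)²*24)² = (225*24)² = 5400² = 29160000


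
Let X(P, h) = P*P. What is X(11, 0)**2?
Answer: 14641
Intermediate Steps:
X(P, h) = P**2
X(11, 0)**2 = (11**2)**2 = 121**2 = 14641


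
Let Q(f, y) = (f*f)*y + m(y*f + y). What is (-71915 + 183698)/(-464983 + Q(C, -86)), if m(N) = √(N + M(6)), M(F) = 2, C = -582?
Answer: -472606499343/125125520705863 - 191628*√347/125125520705863 ≈ -0.0037771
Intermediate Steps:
m(N) = √(2 + N) (m(N) = √(N + 2) = √(2 + N))
Q(f, y) = √(2 + y + f*y) + y*f² (Q(f, y) = (f*f)*y + √(2 + (y*f + y)) = f²*y + √(2 + (f*y + y)) = y*f² + √(2 + (y + f*y)) = y*f² + √(2 + y + f*y) = √(2 + y + f*y) + y*f²)
(-71915 + 183698)/(-464983 + Q(C, -86)) = (-71915 + 183698)/(-464983 + (√(2 - 86*(1 - 582)) - 86*(-582)²)) = 111783/(-464983 + (√(2 - 86*(-581)) - 86*338724)) = 111783/(-464983 + (√(2 + 49966) - 29130264)) = 111783/(-464983 + (√49968 - 29130264)) = 111783/(-464983 + (12*√347 - 29130264)) = 111783/(-464983 + (-29130264 + 12*√347)) = 111783/(-29595247 + 12*√347)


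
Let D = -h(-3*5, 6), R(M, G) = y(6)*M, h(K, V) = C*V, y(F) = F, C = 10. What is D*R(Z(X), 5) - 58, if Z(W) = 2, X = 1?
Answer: -778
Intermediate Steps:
h(K, V) = 10*V
R(M, G) = 6*M
D = -60 (D = -10*6 = -1*60 = -60)
D*R(Z(X), 5) - 58 = -360*2 - 58 = -60*12 - 58 = -720 - 58 = -778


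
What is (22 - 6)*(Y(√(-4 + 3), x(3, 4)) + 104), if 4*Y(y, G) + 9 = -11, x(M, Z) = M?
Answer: 1584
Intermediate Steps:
Y(y, G) = -5 (Y(y, G) = -9/4 + (¼)*(-11) = -9/4 - 11/4 = -5)
(22 - 6)*(Y(√(-4 + 3), x(3, 4)) + 104) = (22 - 6)*(-5 + 104) = 16*99 = 1584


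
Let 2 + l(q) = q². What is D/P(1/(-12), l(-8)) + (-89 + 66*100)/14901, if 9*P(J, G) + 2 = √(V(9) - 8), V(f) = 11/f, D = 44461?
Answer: (-17887821681*I + 6511*√61)/(14901*(√61 + 6*I)) ≈ -74254.0 - 96658.0*I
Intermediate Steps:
l(q) = -2 + q²
P(J, G) = -2/9 + I*√61/27 (P(J, G) = -2/9 + √(11/9 - 8)/9 = -2/9 + √(-61/9)/9 = -2/9 + (I*√61/3)/9 = -2/9 + I*√61/27)
D/P(1/(-12), l(-8)) + (-89 + 66*100)/14901 = 44461/(-2/9 + I*√61/27) + (-89 + 66*100)/14901 = 44461/(-2/9 + I*√61/27) + (-89 + 6600)*(1/14901) = 44461/(-2/9 + I*√61/27) + 6511*(1/14901) = 44461/(-2/9 + I*√61/27) + 6511/14901 = 6511/14901 + 44461/(-2/9 + I*√61/27)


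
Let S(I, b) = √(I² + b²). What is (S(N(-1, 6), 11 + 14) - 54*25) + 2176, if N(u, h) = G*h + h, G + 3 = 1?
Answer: 826 + √661 ≈ 851.71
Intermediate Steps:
G = -2 (G = -3 + 1 = -2)
N(u, h) = -h (N(u, h) = -2*h + h = -h)
(S(N(-1, 6), 11 + 14) - 54*25) + 2176 = (√((-1*6)² + (11 + 14)²) - 54*25) + 2176 = (√((-6)² + 25²) - 1350) + 2176 = (√(36 + 625) - 1350) + 2176 = (√661 - 1350) + 2176 = (-1350 + √661) + 2176 = 826 + √661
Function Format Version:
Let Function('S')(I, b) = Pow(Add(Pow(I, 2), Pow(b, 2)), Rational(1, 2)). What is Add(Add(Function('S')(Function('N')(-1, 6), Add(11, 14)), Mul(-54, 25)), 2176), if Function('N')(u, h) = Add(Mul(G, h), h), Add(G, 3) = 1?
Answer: Add(826, Pow(661, Rational(1, 2))) ≈ 851.71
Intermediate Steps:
G = -2 (G = Add(-3, 1) = -2)
Function('N')(u, h) = Mul(-1, h) (Function('N')(u, h) = Add(Mul(-2, h), h) = Mul(-1, h))
Add(Add(Function('S')(Function('N')(-1, 6), Add(11, 14)), Mul(-54, 25)), 2176) = Add(Add(Pow(Add(Pow(Mul(-1, 6), 2), Pow(Add(11, 14), 2)), Rational(1, 2)), Mul(-54, 25)), 2176) = Add(Add(Pow(Add(Pow(-6, 2), Pow(25, 2)), Rational(1, 2)), -1350), 2176) = Add(Add(Pow(Add(36, 625), Rational(1, 2)), -1350), 2176) = Add(Add(Pow(661, Rational(1, 2)), -1350), 2176) = Add(Add(-1350, Pow(661, Rational(1, 2))), 2176) = Add(826, Pow(661, Rational(1, 2)))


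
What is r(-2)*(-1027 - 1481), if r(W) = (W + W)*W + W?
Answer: -15048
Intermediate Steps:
r(W) = W + 2*W² (r(W) = (2*W)*W + W = 2*W² + W = W + 2*W²)
r(-2)*(-1027 - 1481) = (-2*(1 + 2*(-2)))*(-1027 - 1481) = -2*(1 - 4)*(-2508) = -2*(-3)*(-2508) = 6*(-2508) = -15048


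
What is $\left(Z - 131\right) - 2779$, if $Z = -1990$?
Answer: $-4900$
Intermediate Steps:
$\left(Z - 131\right) - 2779 = \left(-1990 - 131\right) - 2779 = -2121 - 2779 = -4900$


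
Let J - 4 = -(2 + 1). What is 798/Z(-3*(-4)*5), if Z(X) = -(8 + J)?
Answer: -266/3 ≈ -88.667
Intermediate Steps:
J = 1 (J = 4 - (2 + 1) = 4 - 1*3 = 4 - 3 = 1)
Z(X) = -9 (Z(X) = -(8 + 1) = -1*9 = -9)
798/Z(-3*(-4)*5) = 798/(-9) = 798*(-1/9) = -266/3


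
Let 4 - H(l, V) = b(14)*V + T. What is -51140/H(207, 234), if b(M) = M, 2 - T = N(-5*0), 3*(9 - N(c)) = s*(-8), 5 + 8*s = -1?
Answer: 51140/3267 ≈ 15.654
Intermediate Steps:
s = -¾ (s = -5/8 + (⅛)*(-1) = -5/8 - ⅛ = -¾ ≈ -0.75000)
N(c) = 7 (N(c) = 9 - (-1)*(-8)/4 = 9 - ⅓*6 = 9 - 2 = 7)
T = -5 (T = 2 - 1*7 = 2 - 7 = -5)
H(l, V) = 9 - 14*V (H(l, V) = 4 - (14*V - 5) = 4 - (-5 + 14*V) = 4 + (5 - 14*V) = 9 - 14*V)
-51140/H(207, 234) = -51140/(9 - 14*234) = -51140/(9 - 3276) = -51140/(-3267) = -51140*(-1/3267) = 51140/3267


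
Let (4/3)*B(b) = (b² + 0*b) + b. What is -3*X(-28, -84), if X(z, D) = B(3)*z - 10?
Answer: 786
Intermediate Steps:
B(b) = 3*b/4 + 3*b²/4 (B(b) = 3*((b² + 0*b) + b)/4 = 3*((b² + 0) + b)/4 = 3*(b² + b)/4 = 3*(b + b²)/4 = 3*b/4 + 3*b²/4)
X(z, D) = -10 + 9*z (X(z, D) = ((¾)*3*(1 + 3))*z - 10 = ((¾)*3*4)*z - 10 = 9*z - 10 = -10 + 9*z)
-3*X(-28, -84) = -3*(-10 + 9*(-28)) = -3*(-10 - 252) = -3*(-262) = 786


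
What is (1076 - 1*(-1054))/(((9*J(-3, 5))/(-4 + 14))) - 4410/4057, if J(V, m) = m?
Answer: 5747710/12171 ≈ 472.25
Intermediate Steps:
(1076 - 1*(-1054))/(((9*J(-3, 5))/(-4 + 14))) - 4410/4057 = (1076 - 1*(-1054))/(((9*5)/(-4 + 14))) - 4410/4057 = (1076 + 1054)/((45/10)) - 4410*1/4057 = 2130/((45*(1/10))) - 4410/4057 = 2130/(9/2) - 4410/4057 = 2130*(2/9) - 4410/4057 = 1420/3 - 4410/4057 = 5747710/12171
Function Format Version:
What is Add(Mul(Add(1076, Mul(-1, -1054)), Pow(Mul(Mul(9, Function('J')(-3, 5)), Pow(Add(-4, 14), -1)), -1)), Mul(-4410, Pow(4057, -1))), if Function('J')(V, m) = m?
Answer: Rational(5747710, 12171) ≈ 472.25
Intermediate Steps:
Add(Mul(Add(1076, Mul(-1, -1054)), Pow(Mul(Mul(9, Function('J')(-3, 5)), Pow(Add(-4, 14), -1)), -1)), Mul(-4410, Pow(4057, -1))) = Add(Mul(Add(1076, Mul(-1, -1054)), Pow(Mul(Mul(9, 5), Pow(Add(-4, 14), -1)), -1)), Mul(-4410, Pow(4057, -1))) = Add(Mul(Add(1076, 1054), Pow(Mul(45, Pow(10, -1)), -1)), Mul(-4410, Rational(1, 4057))) = Add(Mul(2130, Pow(Mul(45, Rational(1, 10)), -1)), Rational(-4410, 4057)) = Add(Mul(2130, Pow(Rational(9, 2), -1)), Rational(-4410, 4057)) = Add(Mul(2130, Rational(2, 9)), Rational(-4410, 4057)) = Add(Rational(1420, 3), Rational(-4410, 4057)) = Rational(5747710, 12171)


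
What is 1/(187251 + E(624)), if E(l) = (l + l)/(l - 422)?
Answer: 101/18912975 ≈ 5.3402e-6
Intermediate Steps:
E(l) = 2*l/(-422 + l) (E(l) = (2*l)/(-422 + l) = 2*l/(-422 + l))
1/(187251 + E(624)) = 1/(187251 + 2*624/(-422 + 624)) = 1/(187251 + 2*624/202) = 1/(187251 + 2*624*(1/202)) = 1/(187251 + 624/101) = 1/(18912975/101) = 101/18912975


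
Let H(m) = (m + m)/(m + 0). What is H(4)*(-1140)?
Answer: -2280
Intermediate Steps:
H(m) = 2 (H(m) = (2*m)/m = 2)
H(4)*(-1140) = 2*(-1140) = -2280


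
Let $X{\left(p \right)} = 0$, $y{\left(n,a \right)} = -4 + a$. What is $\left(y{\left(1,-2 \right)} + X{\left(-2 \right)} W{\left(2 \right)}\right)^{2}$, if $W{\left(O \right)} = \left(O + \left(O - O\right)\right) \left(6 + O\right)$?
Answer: $36$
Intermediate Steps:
$W{\left(O \right)} = O \left(6 + O\right)$ ($W{\left(O \right)} = \left(O + 0\right) \left(6 + O\right) = O \left(6 + O\right)$)
$\left(y{\left(1,-2 \right)} + X{\left(-2 \right)} W{\left(2 \right)}\right)^{2} = \left(\left(-4 - 2\right) + 0 \cdot 2 \left(6 + 2\right)\right)^{2} = \left(-6 + 0 \cdot 2 \cdot 8\right)^{2} = \left(-6 + 0 \cdot 16\right)^{2} = \left(-6 + 0\right)^{2} = \left(-6\right)^{2} = 36$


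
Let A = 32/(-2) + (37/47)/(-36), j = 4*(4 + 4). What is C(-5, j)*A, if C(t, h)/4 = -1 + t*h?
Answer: 4364549/423 ≈ 10318.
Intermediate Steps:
j = 32 (j = 4*8 = 32)
C(t, h) = -4 + 4*h*t (C(t, h) = 4*(-1 + t*h) = 4*(-1 + h*t) = -4 + 4*h*t)
A = -27109/1692 (A = 32*(-½) + (37*(1/47))*(-1/36) = -16 + (37/47)*(-1/36) = -16 - 37/1692 = -27109/1692 ≈ -16.022)
C(-5, j)*A = (-4 + 4*32*(-5))*(-27109/1692) = (-4 - 640)*(-27109/1692) = -644*(-27109/1692) = 4364549/423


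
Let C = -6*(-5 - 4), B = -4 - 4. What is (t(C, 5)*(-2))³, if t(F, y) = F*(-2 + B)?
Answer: 1259712000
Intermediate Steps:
B = -8
C = 54 (C = -6*(-9) = -1*(-54) = 54)
t(F, y) = -10*F (t(F, y) = F*(-2 - 8) = F*(-10) = -10*F)
(t(C, 5)*(-2))³ = (-10*54*(-2))³ = (-540*(-2))³ = 1080³ = 1259712000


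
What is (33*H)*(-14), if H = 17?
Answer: -7854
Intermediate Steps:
(33*H)*(-14) = (33*17)*(-14) = 561*(-14) = -7854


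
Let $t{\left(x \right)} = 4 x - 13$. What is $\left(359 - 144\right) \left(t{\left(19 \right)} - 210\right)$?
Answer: $-31605$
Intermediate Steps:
$t{\left(x \right)} = -13 + 4 x$
$\left(359 - 144\right) \left(t{\left(19 \right)} - 210\right) = \left(359 - 144\right) \left(\left(-13 + 4 \cdot 19\right) - 210\right) = \left(359 - 144\right) \left(\left(-13 + 76\right) - 210\right) = 215 \left(63 - 210\right) = 215 \left(-147\right) = -31605$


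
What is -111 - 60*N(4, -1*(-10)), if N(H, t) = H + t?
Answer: -951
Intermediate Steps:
-111 - 60*N(4, -1*(-10)) = -111 - 60*(4 - 1*(-10)) = -111 - 60*(4 + 10) = -111 - 60*14 = -111 - 840 = -951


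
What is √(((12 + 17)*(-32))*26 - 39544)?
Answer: 2*I*√15918 ≈ 252.33*I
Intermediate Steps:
√(((12 + 17)*(-32))*26 - 39544) = √((29*(-32))*26 - 39544) = √(-928*26 - 39544) = √(-24128 - 39544) = √(-63672) = 2*I*√15918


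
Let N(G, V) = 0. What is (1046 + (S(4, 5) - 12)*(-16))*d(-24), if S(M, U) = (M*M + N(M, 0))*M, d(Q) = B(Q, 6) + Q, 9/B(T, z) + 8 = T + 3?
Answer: -150870/29 ≈ -5202.4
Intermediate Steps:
B(T, z) = 9/(-5 + T) (B(T, z) = 9/(-8 + (T + 3)) = 9/(-8 + (3 + T)) = 9/(-5 + T))
d(Q) = Q + 9/(-5 + Q) (d(Q) = 9/(-5 + Q) + Q = Q + 9/(-5 + Q))
S(M, U) = M³ (S(M, U) = (M*M + 0)*M = (M² + 0)*M = M²*M = M³)
(1046 + (S(4, 5) - 12)*(-16))*d(-24) = (1046 + (4³ - 12)*(-16))*((9 - 24*(-5 - 24))/(-5 - 24)) = (1046 + (64 - 12)*(-16))*((9 - 24*(-29))/(-29)) = (1046 + 52*(-16))*(-(9 + 696)/29) = (1046 - 832)*(-1/29*705) = 214*(-705/29) = -150870/29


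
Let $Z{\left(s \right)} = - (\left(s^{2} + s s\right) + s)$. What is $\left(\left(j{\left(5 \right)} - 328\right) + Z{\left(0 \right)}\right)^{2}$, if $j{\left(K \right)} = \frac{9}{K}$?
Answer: $\frac{2660161}{25} \approx 1.0641 \cdot 10^{5}$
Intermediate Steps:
$Z{\left(s \right)} = - s - 2 s^{2}$ ($Z{\left(s \right)} = - (\left(s^{2} + s^{2}\right) + s) = - (2 s^{2} + s) = - (s + 2 s^{2}) = - s - 2 s^{2}$)
$\left(\left(j{\left(5 \right)} - 328\right) + Z{\left(0 \right)}\right)^{2} = \left(\left(\frac{9}{5} - 328\right) - 0 \left(1 + 2 \cdot 0\right)\right)^{2} = \left(\left(9 \cdot \frac{1}{5} - 328\right) - 0 \left(1 + 0\right)\right)^{2} = \left(\left(\frac{9}{5} - 328\right) - 0 \cdot 1\right)^{2} = \left(- \frac{1631}{5} + 0\right)^{2} = \left(- \frac{1631}{5}\right)^{2} = \frac{2660161}{25}$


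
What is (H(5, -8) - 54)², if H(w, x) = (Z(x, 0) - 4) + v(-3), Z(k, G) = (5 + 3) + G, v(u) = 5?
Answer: 2025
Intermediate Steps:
Z(k, G) = 8 + G
H(w, x) = 9 (H(w, x) = ((8 + 0) - 4) + 5 = (8 - 4) + 5 = 4 + 5 = 9)
(H(5, -8) - 54)² = (9 - 54)² = (-45)² = 2025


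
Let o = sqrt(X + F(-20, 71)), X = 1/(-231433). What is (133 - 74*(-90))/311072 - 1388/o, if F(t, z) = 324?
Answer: 6793/311072 - 1388*sqrt(17353839419003)/74984291 ≈ -77.089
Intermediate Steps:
X = -1/231433 ≈ -4.3209e-6
o = sqrt(17353839419003)/231433 (o = sqrt(-1/231433 + 324) = sqrt(74984291/231433) = sqrt(17353839419003)/231433 ≈ 18.000)
(133 - 74*(-90))/311072 - 1388/o = (133 - 74*(-90))/311072 - 1388*sqrt(17353839419003)/74984291 = (133 + 6660)*(1/311072) - 1388*sqrt(17353839419003)/74984291 = 6793*(1/311072) - 1388*sqrt(17353839419003)/74984291 = 6793/311072 - 1388*sqrt(17353839419003)/74984291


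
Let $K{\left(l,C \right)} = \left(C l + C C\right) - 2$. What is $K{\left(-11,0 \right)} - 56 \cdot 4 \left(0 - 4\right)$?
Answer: $894$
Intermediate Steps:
$K{\left(l,C \right)} = -2 + C^{2} + C l$ ($K{\left(l,C \right)} = \left(C l + C^{2}\right) - 2 = \left(C^{2} + C l\right) - 2 = -2 + C^{2} + C l$)
$K{\left(-11,0 \right)} - 56 \cdot 4 \left(0 - 4\right) = \left(-2 + 0^{2} + 0 \left(-11\right)\right) - 56 \cdot 4 \left(0 - 4\right) = \left(-2 + 0 + 0\right) - 56 \cdot 4 \left(-4\right) = -2 - -896 = -2 + 896 = 894$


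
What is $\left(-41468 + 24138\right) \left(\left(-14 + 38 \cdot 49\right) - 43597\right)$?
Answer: $723510170$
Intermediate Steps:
$\left(-41468 + 24138\right) \left(\left(-14 + 38 \cdot 49\right) - 43597\right) = - 17330 \left(\left(-14 + 1862\right) - 43597\right) = - 17330 \left(1848 - 43597\right) = \left(-17330\right) \left(-41749\right) = 723510170$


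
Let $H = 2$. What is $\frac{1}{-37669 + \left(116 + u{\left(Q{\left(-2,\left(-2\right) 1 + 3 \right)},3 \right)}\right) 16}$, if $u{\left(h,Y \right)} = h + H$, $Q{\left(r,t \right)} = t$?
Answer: $- \frac{1}{35765} \approx -2.796 \cdot 10^{-5}$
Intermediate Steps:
$u{\left(h,Y \right)} = 2 + h$ ($u{\left(h,Y \right)} = h + 2 = 2 + h$)
$\frac{1}{-37669 + \left(116 + u{\left(Q{\left(-2,\left(-2\right) 1 + 3 \right)},3 \right)}\right) 16} = \frac{1}{-37669 + \left(116 + \left(2 + \left(\left(-2\right) 1 + 3\right)\right)\right) 16} = \frac{1}{-37669 + \left(116 + \left(2 + \left(-2 + 3\right)\right)\right) 16} = \frac{1}{-37669 + \left(116 + \left(2 + 1\right)\right) 16} = \frac{1}{-37669 + \left(116 + 3\right) 16} = \frac{1}{-37669 + 119 \cdot 16} = \frac{1}{-37669 + 1904} = \frac{1}{-35765} = - \frac{1}{35765}$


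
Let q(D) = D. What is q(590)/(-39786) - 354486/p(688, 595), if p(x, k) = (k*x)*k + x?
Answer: -39452453479/2422667890992 ≈ -0.016285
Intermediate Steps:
p(x, k) = x + x*k² (p(x, k) = x*k² + x = x + x*k²)
q(590)/(-39786) - 354486/p(688, 595) = 590/(-39786) - 354486*1/(688*(1 + 595²)) = 590*(-1/39786) - 354486*1/(688*(1 + 354025)) = -295/19893 - 354486/(688*354026) = -295/19893 - 354486/243569888 = -295/19893 - 354486*1/243569888 = -295/19893 - 177243/121784944 = -39452453479/2422667890992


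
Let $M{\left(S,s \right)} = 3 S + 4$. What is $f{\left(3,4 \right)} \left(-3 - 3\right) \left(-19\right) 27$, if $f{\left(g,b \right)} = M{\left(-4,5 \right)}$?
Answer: $-24624$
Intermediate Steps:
$M{\left(S,s \right)} = 4 + 3 S$
$f{\left(g,b \right)} = -8$ ($f{\left(g,b \right)} = 4 + 3 \left(-4\right) = 4 - 12 = -8$)
$f{\left(3,4 \right)} \left(-3 - 3\right) \left(-19\right) 27 = - 8 \left(-3 - 3\right) \left(-19\right) 27 = \left(-8\right) \left(-6\right) \left(-19\right) 27 = 48 \left(-19\right) 27 = \left(-912\right) 27 = -24624$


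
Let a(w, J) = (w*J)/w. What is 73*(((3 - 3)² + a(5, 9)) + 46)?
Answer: 4015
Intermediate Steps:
a(w, J) = J (a(w, J) = (J*w)/w = J)
73*(((3 - 3)² + a(5, 9)) + 46) = 73*(((3 - 3)² + 9) + 46) = 73*((0² + 9) + 46) = 73*((0 + 9) + 46) = 73*(9 + 46) = 73*55 = 4015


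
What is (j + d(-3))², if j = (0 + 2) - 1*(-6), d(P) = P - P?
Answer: 64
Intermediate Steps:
d(P) = 0
j = 8 (j = 2 + 6 = 8)
(j + d(-3))² = (8 + 0)² = 8² = 64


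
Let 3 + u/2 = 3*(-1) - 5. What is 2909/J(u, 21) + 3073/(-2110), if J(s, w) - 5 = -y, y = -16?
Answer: 6073457/44310 ≈ 137.07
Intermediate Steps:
u = -22 (u = -6 + 2*(3*(-1) - 5) = -6 + 2*(-3 - 5) = -6 + 2*(-8) = -6 - 16 = -22)
J(s, w) = 21 (J(s, w) = 5 - 1*(-16) = 5 + 16 = 21)
2909/J(u, 21) + 3073/(-2110) = 2909/21 + 3073/(-2110) = 2909*(1/21) + 3073*(-1/2110) = 2909/21 - 3073/2110 = 6073457/44310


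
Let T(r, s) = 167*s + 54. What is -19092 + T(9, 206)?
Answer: 15364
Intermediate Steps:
T(r, s) = 54 + 167*s
-19092 + T(9, 206) = -19092 + (54 + 167*206) = -19092 + (54 + 34402) = -19092 + 34456 = 15364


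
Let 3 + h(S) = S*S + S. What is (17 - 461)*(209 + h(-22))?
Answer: -296592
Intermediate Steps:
h(S) = -3 + S + S² (h(S) = -3 + (S*S + S) = -3 + (S² + S) = -3 + (S + S²) = -3 + S + S²)
(17 - 461)*(209 + h(-22)) = (17 - 461)*(209 + (-3 - 22 + (-22)²)) = -444*(209 + (-3 - 22 + 484)) = -444*(209 + 459) = -444*668 = -296592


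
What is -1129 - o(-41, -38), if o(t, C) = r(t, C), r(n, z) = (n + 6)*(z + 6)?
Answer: -2249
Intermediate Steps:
r(n, z) = (6 + n)*(6 + z)
o(t, C) = 36 + 6*C + 6*t + C*t (o(t, C) = 36 + 6*t + 6*C + t*C = 36 + 6*t + 6*C + C*t = 36 + 6*C + 6*t + C*t)
-1129 - o(-41, -38) = -1129 - (36 + 6*(-38) + 6*(-41) - 38*(-41)) = -1129 - (36 - 228 - 246 + 1558) = -1129 - 1*1120 = -1129 - 1120 = -2249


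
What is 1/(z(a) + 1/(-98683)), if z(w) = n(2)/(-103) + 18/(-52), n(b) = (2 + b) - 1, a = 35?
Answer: -20328698/7629161 ≈ -2.6646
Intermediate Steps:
n(b) = 1 + b
z(w) = -1005/2678 (z(w) = (1 + 2)/(-103) + 18/(-52) = 3*(-1/103) + 18*(-1/52) = -3/103 - 9/26 = -1005/2678)
1/(z(a) + 1/(-98683)) = 1/(-1005/2678 + 1/(-98683)) = 1/(-1005/2678 - 1/98683) = 1/(-7629161/20328698) = -20328698/7629161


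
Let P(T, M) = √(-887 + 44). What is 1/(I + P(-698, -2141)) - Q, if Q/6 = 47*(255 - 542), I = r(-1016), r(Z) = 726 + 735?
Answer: 57607850479/711788 - I*√843/2135364 ≈ 80934.0 - 1.3597e-5*I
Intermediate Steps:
r(Z) = 1461
P(T, M) = I*√843 (P(T, M) = √(-843) = I*√843)
I = 1461
Q = -80934 (Q = 6*(47*(255 - 542)) = 6*(47*(-287)) = 6*(-13489) = -80934)
1/(I + P(-698, -2141)) - Q = 1/(1461 + I*√843) - 1*(-80934) = 1/(1461 + I*√843) + 80934 = 80934 + 1/(1461 + I*√843)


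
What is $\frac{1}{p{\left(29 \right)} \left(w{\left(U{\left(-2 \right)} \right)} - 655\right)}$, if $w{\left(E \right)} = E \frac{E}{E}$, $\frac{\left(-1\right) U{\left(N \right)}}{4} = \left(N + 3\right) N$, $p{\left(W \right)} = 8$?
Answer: $- \frac{1}{5176} \approx -0.0001932$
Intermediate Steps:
$U{\left(N \right)} = - 4 N \left(3 + N\right)$ ($U{\left(N \right)} = - 4 \left(N + 3\right) N = - 4 \left(3 + N\right) N = - 4 N \left(3 + N\right)$)
$w{\left(E \right)} = E$ ($w{\left(E \right)} = E 1 = E$)
$\frac{1}{p{\left(29 \right)} \left(w{\left(U{\left(-2 \right)} \right)} - 655\right)} = \frac{1}{8 \left(\left(-4\right) \left(-2\right) \left(3 - 2\right) - 655\right)} = \frac{1}{8 \left(\left(-4\right) \left(-2\right) 1 - 655\right)} = \frac{1}{8 \left(8 - 655\right)} = \frac{1}{8 \left(-647\right)} = \frac{1}{-5176} = - \frac{1}{5176}$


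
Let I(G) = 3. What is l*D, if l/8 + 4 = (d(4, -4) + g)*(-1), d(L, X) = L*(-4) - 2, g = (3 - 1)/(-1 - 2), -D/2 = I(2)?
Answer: -704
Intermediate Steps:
D = -6 (D = -2*3 = -6)
g = -⅔ (g = 2/(-3) = 2*(-⅓) = -⅔ ≈ -0.66667)
d(L, X) = -2 - 4*L (d(L, X) = -4*L - 2 = -2 - 4*L)
l = 352/3 (l = -32 + 8*(((-2 - 4*4) - ⅔)*(-1)) = -32 + 8*(((-2 - 16) - ⅔)*(-1)) = -32 + 8*((-18 - ⅔)*(-1)) = -32 + 8*(-56/3*(-1)) = -32 + 8*(56/3) = -32 + 448/3 = 352/3 ≈ 117.33)
l*D = (352/3)*(-6) = -704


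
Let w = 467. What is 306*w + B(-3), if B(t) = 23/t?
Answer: 428683/3 ≈ 1.4289e+5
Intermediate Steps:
306*w + B(-3) = 306*467 + 23/(-3) = 142902 + 23*(-⅓) = 142902 - 23/3 = 428683/3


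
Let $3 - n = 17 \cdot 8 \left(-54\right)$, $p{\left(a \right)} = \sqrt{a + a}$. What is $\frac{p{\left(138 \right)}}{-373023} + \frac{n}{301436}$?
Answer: $\frac{7347}{301436} - \frac{2 \sqrt{69}}{373023} \approx 0.024329$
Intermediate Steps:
$p{\left(a \right)} = \sqrt{2} \sqrt{a}$ ($p{\left(a \right)} = \sqrt{2 a} = \sqrt{2} \sqrt{a}$)
$n = 7347$ ($n = 3 - 17 \cdot 8 \left(-54\right) = 3 - 136 \left(-54\right) = 3 - -7344 = 3 + 7344 = 7347$)
$\frac{p{\left(138 \right)}}{-373023} + \frac{n}{301436} = \frac{\sqrt{2} \sqrt{138}}{-373023} + \frac{7347}{301436} = 2 \sqrt{69} \left(- \frac{1}{373023}\right) + 7347 \cdot \frac{1}{301436} = - \frac{2 \sqrt{69}}{373023} + \frac{7347}{301436} = \frac{7347}{301436} - \frac{2 \sqrt{69}}{373023}$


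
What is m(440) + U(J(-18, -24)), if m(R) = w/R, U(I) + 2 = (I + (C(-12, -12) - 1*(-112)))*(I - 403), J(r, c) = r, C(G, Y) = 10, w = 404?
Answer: -4816359/110 ≈ -43785.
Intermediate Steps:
U(I) = -2 + (-403 + I)*(122 + I) (U(I) = -2 + (I + (10 - 1*(-112)))*(I - 403) = -2 + (I + (10 + 112))*(-403 + I) = -2 + (I + 122)*(-403 + I) = -2 + (122 + I)*(-403 + I) = -2 + (-403 + I)*(122 + I))
m(R) = 404/R
m(440) + U(J(-18, -24)) = 404/440 + (-49168 + (-18)**2 - 281*(-18)) = 404*(1/440) + (-49168 + 324 + 5058) = 101/110 - 43786 = -4816359/110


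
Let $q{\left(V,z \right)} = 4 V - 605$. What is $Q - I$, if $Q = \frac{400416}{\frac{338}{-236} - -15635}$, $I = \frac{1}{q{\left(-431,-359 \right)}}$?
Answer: $\frac{110044970713}{4296448369} \approx 25.613$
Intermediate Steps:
$q{\left(V,z \right)} = -605 + 4 V$
$I = - \frac{1}{2329}$ ($I = \frac{1}{-605 + 4 \left(-431\right)} = \frac{1}{-605 - 1724} = \frac{1}{-2329} = - \frac{1}{2329} \approx -0.00042937$)
$Q = \frac{47249088}{1844761}$ ($Q = \frac{400416}{338 \left(- \frac{1}{236}\right) + 15635} = \frac{400416}{- \frac{169}{118} + 15635} = \frac{400416}{\frac{1844761}{118}} = 400416 \cdot \frac{118}{1844761} = \frac{47249088}{1844761} \approx 25.613$)
$Q - I = \frac{47249088}{1844761} - - \frac{1}{2329} = \frac{47249088}{1844761} + \frac{1}{2329} = \frac{110044970713}{4296448369}$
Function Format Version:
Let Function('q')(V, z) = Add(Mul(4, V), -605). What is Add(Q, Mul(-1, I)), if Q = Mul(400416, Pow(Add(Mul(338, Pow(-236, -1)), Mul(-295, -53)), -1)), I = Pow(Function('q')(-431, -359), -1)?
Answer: Rational(110044970713, 4296448369) ≈ 25.613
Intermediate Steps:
Function('q')(V, z) = Add(-605, Mul(4, V))
I = Rational(-1, 2329) (I = Pow(Add(-605, Mul(4, -431)), -1) = Pow(Add(-605, -1724), -1) = Pow(-2329, -1) = Rational(-1, 2329) ≈ -0.00042937)
Q = Rational(47249088, 1844761) (Q = Mul(400416, Pow(Add(Mul(338, Rational(-1, 236)), 15635), -1)) = Mul(400416, Pow(Add(Rational(-169, 118), 15635), -1)) = Mul(400416, Pow(Rational(1844761, 118), -1)) = Mul(400416, Rational(118, 1844761)) = Rational(47249088, 1844761) ≈ 25.613)
Add(Q, Mul(-1, I)) = Add(Rational(47249088, 1844761), Mul(-1, Rational(-1, 2329))) = Add(Rational(47249088, 1844761), Rational(1, 2329)) = Rational(110044970713, 4296448369)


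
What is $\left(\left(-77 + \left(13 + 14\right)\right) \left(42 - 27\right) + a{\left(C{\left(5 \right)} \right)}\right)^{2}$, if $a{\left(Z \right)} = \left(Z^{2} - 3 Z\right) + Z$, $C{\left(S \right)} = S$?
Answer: $540225$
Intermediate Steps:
$a{\left(Z \right)} = Z^{2} - 2 Z$
$\left(\left(-77 + \left(13 + 14\right)\right) \left(42 - 27\right) + a{\left(C{\left(5 \right)} \right)}\right)^{2} = \left(\left(-77 + \left(13 + 14\right)\right) \left(42 - 27\right) + 5 \left(-2 + 5\right)\right)^{2} = \left(\left(-77 + 27\right) 15 + 5 \cdot 3\right)^{2} = \left(\left(-50\right) 15 + 15\right)^{2} = \left(-750 + 15\right)^{2} = \left(-735\right)^{2} = 540225$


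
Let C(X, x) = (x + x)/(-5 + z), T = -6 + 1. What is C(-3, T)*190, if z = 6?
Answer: -1900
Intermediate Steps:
T = -5
C(X, x) = 2*x (C(X, x) = (x + x)/(-5 + 6) = (2*x)/1 = (2*x)*1 = 2*x)
C(-3, T)*190 = (2*(-5))*190 = -10*190 = -1900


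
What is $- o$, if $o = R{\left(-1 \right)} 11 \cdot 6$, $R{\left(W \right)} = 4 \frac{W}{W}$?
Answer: $-264$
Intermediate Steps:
$R{\left(W \right)} = 4$ ($R{\left(W \right)} = 4 \cdot 1 = 4$)
$o = 264$ ($o = 4 \cdot 11 \cdot 6 = 44 \cdot 6 = 264$)
$- o = \left(-1\right) 264 = -264$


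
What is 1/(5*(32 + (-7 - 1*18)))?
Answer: 1/35 ≈ 0.028571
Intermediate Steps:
1/(5*(32 + (-7 - 1*18))) = 1/(5*(32 + (-7 - 18))) = 1/(5*(32 - 25)) = 1/(5*7) = 1/35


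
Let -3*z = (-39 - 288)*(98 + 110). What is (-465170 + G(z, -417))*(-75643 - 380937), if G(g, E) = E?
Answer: 212577712460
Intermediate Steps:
z = 22672 (z = -(-39 - 288)*(98 + 110)/3 = -(-109)*208 = -1/3*(-68016) = 22672)
(-465170 + G(z, -417))*(-75643 - 380937) = (-465170 - 417)*(-75643 - 380937) = -465587*(-456580) = 212577712460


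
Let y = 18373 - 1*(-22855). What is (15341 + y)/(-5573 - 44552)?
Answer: -56569/50125 ≈ -1.1286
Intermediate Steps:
y = 41228 (y = 18373 + 22855 = 41228)
(15341 + y)/(-5573 - 44552) = (15341 + 41228)/(-5573 - 44552) = 56569/(-50125) = 56569*(-1/50125) = -56569/50125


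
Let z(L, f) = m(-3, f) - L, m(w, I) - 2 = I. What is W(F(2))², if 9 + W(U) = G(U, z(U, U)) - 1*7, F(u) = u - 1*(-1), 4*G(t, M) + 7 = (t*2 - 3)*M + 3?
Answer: 961/4 ≈ 240.25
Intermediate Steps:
m(w, I) = 2 + I
z(L, f) = 2 + f - L (z(L, f) = (2 + f) - L = 2 + f - L)
G(t, M) = -1 + M*(-3 + 2*t)/4 (G(t, M) = -7/4 + ((t*2 - 3)*M + 3)/4 = -7/4 + ((2*t - 3)*M + 3)/4 = -7/4 + ((-3 + 2*t)*M + 3)/4 = -7/4 + (M*(-3 + 2*t) + 3)/4 = -7/4 + (3 + M*(-3 + 2*t))/4 = -7/4 + (¾ + M*(-3 + 2*t)/4) = -1 + M*(-3 + 2*t)/4)
F(u) = 1 + u (F(u) = u + 1 = 1 + u)
W(U) = -37/2 + U (W(U) = -9 + ((-1 - 3*(2 + U - U)/4 + (2 + U - U)*U/2) - 1*7) = -9 + ((-1 - ¾*2 + (½)*2*U) - 7) = -9 + ((-1 - 3/2 + U) - 7) = -9 + ((-5/2 + U) - 7) = -9 + (-19/2 + U) = -37/2 + U)
W(F(2))² = (-37/2 + (1 + 2))² = (-37/2 + 3)² = (-31/2)² = 961/4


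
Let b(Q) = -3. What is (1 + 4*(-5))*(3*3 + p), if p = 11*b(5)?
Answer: 456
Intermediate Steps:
p = -33 (p = 11*(-3) = -33)
(1 + 4*(-5))*(3*3 + p) = (1 + 4*(-5))*(3*3 - 33) = (1 - 20)*(9 - 33) = -19*(-24) = 456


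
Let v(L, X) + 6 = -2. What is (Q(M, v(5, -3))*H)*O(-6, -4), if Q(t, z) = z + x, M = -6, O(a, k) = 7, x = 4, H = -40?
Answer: 1120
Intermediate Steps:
v(L, X) = -8 (v(L, X) = -6 - 2 = -8)
Q(t, z) = 4 + z (Q(t, z) = z + 4 = 4 + z)
(Q(M, v(5, -3))*H)*O(-6, -4) = ((4 - 8)*(-40))*7 = -4*(-40)*7 = 160*7 = 1120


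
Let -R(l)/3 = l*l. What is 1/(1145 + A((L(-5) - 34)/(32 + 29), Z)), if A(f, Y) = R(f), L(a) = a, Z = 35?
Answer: 3721/4255982 ≈ 0.00087430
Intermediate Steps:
R(l) = -3*l² (R(l) = -3*l*l = -3*l²)
A(f, Y) = -3*f²
1/(1145 + A((L(-5) - 34)/(32 + 29), Z)) = 1/(1145 - 3*(-5 - 34)²/(32 + 29)²) = 1/(1145 - 3*(-39/61)²) = 1/(1145 - 3*1521/3721) = 1/(1145 - 4563/3721) = 1/(4255982/3721) = 3721/4255982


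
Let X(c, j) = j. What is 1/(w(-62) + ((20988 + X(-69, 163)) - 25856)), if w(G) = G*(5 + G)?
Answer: -1/1171 ≈ -0.00085397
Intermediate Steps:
1/(w(-62) + ((20988 + X(-69, 163)) - 25856)) = 1/(-62*(5 - 62) + ((20988 + 163) - 25856)) = 1/(-62*(-57) + (21151 - 25856)) = 1/(3534 - 4705) = 1/(-1171) = -1/1171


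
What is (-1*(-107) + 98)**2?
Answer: 42025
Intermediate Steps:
(-1*(-107) + 98)**2 = (107 + 98)**2 = 205**2 = 42025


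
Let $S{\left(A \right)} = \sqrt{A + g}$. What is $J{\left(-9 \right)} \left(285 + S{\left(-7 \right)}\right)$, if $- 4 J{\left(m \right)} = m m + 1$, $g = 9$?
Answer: $- \frac{11685}{2} - \frac{41 \sqrt{2}}{2} \approx -5871.5$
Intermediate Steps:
$S{\left(A \right)} = \sqrt{9 + A}$ ($S{\left(A \right)} = \sqrt{A + 9} = \sqrt{9 + A}$)
$J{\left(m \right)} = - \frac{1}{4} - \frac{m^{2}}{4}$ ($J{\left(m \right)} = - \frac{m m + 1}{4} = - \frac{m^{2} + 1}{4} = - \frac{1 + m^{2}}{4} = - \frac{1}{4} - \frac{m^{2}}{4}$)
$J{\left(-9 \right)} \left(285 + S{\left(-7 \right)}\right) = \left(- \frac{1}{4} - \frac{\left(-9\right)^{2}}{4}\right) \left(285 + \sqrt{9 - 7}\right) = \left(- \frac{1}{4} - \frac{81}{4}\right) \left(285 + \sqrt{2}\right) = - \frac{41 \left(285 + \sqrt{2}\right)}{2} = - \frac{11685}{2} - \frac{41 \sqrt{2}}{2}$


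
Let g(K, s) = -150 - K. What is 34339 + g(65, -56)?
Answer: 34124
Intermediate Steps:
34339 + g(65, -56) = 34339 + (-150 - 1*65) = 34339 + (-150 - 65) = 34339 - 215 = 34124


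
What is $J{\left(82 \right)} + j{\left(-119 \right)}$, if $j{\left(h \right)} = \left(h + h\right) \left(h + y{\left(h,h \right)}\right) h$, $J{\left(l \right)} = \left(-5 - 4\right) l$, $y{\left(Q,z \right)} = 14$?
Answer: $-2974548$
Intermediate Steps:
$J{\left(l \right)} = - 9 l$
$j{\left(h \right)} = 2 h^{2} \left(14 + h\right)$ ($j{\left(h \right)} = \left(h + h\right) \left(h + 14\right) h = 2 h \left(14 + h\right) h = 2 h^{2} \left(14 + h\right)$)
$J{\left(82 \right)} + j{\left(-119 \right)} = \left(-9\right) 82 + 2 \left(-119\right)^{2} \left(14 - 119\right) = -738 + 2 \cdot 14161 \left(-105\right) = -738 - 2973810 = -2974548$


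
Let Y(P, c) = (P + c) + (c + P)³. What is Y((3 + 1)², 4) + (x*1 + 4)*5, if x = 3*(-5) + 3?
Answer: 7980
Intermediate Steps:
x = -12 (x = -15 + 3 = -12)
Y(P, c) = P + c + (P + c)³ (Y(P, c) = (P + c) + (P + c)³ = P + c + (P + c)³)
Y((3 + 1)², 4) + (x*1 + 4)*5 = ((3 + 1)² + 4 + ((3 + 1)² + 4)³) + (-12*1 + 4)*5 = (4² + 4 + (4² + 4)³) + (-12 + 4)*5 = (16 + 4 + (16 + 4)³) - 8*5 = (16 + 4 + 20³) - 40 = (16 + 4 + 8000) - 40 = 8020 - 40 = 7980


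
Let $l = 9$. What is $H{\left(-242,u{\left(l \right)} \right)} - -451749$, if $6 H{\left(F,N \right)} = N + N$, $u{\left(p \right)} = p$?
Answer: $451752$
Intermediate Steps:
$H{\left(F,N \right)} = \frac{N}{3}$ ($H{\left(F,N \right)} = \frac{N + N}{6} = \frac{2 N}{6} = \frac{N}{3}$)
$H{\left(-242,u{\left(l \right)} \right)} - -451749 = \frac{1}{3} \cdot 9 - -451749 = 3 + 451749 = 451752$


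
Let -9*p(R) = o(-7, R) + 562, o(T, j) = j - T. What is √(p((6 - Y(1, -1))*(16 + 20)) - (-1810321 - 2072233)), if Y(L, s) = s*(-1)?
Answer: √34942237/3 ≈ 1970.4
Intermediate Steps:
Y(L, s) = -s
p(R) = -569/9 - R/9 (p(R) = -((R - 1*(-7)) + 562)/9 = -((R + 7) + 562)/9 = -((7 + R) + 562)/9 = -(569 + R)/9 = -569/9 - R/9)
√(p((6 - Y(1, -1))*(16 + 20)) - (-1810321 - 2072233)) = √((-569/9 - (6 - (-1)*(-1))*(16 + 20)/9) - (-1810321 - 2072233)) = √((-569/9 - (6 - 1*1)*36/9) - 1*(-3882554)) = √((-569/9 - (6 - 1)*36/9) + 3882554) = √((-569/9 - 5*36/9) + 3882554) = √((-569/9 - ⅑*180) + 3882554) = √((-569/9 - 20) + 3882554) = √(-749/9 + 3882554) = √(34942237/9) = √34942237/3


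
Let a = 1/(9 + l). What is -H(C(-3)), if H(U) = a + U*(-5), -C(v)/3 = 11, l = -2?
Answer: -1156/7 ≈ -165.14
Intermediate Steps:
C(v) = -33 (C(v) = -3*11 = -33)
a = ⅐ (a = 1/(9 - 2) = 1/7 = ⅐ ≈ 0.14286)
H(U) = ⅐ - 5*U (H(U) = ⅐ + U*(-5) = ⅐ - 5*U)
-H(C(-3)) = -(⅐ - 5*(-33)) = -(⅐ + 165) = -1*1156/7 = -1156/7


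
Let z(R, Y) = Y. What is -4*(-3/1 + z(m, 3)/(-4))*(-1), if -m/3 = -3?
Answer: -15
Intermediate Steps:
m = 9 (m = -3*(-3) = 9)
-4*(-3/1 + z(m, 3)/(-4))*(-1) = -4*(-3/1 + 3/(-4))*(-1) = -4*(-3*1 + 3*(-¼))*(-1) = -4*(-3 - ¾)*(-1) = -4*(-15/4)*(-1) = 15*(-1) = -15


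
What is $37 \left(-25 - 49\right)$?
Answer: $-2738$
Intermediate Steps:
$37 \left(-25 - 49\right) = 37 \left(-74\right) = -2738$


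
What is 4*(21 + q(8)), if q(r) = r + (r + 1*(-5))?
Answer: 128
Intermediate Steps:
q(r) = -5 + 2*r (q(r) = r + (r - 5) = r + (-5 + r) = -5 + 2*r)
4*(21 + q(8)) = 4*(21 + (-5 + 2*8)) = 4*(21 + (-5 + 16)) = 4*(21 + 11) = 4*32 = 128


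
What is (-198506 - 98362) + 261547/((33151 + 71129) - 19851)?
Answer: -424813675/1431 ≈ -2.9687e+5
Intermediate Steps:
(-198506 - 98362) + 261547/((33151 + 71129) - 19851) = -296868 + 261547/(104280 - 19851) = -296868 + 261547/84429 = -296868 + 261547*(1/84429) = -296868 + 4433/1431 = -424813675/1431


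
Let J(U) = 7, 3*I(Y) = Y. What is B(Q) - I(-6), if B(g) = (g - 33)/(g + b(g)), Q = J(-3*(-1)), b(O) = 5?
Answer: -1/6 ≈ -0.16667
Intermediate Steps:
I(Y) = Y/3
Q = 7
B(g) = (-33 + g)/(5 + g) (B(g) = (g - 33)/(g + 5) = (-33 + g)/(5 + g))
B(Q) - I(-6) = (-33 + 7)/(5 + 7) - (-6)/3 = -26/12 - 1*(-2) = (1/12)*(-26) + 2 = -13/6 + 2 = -1/6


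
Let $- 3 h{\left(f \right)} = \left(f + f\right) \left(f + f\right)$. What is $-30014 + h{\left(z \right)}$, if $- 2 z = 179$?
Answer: $- \frac{122083}{3} \approx -40694.0$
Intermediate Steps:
$z = - \frac{179}{2}$ ($z = \left(- \frac{1}{2}\right) 179 = - \frac{179}{2} \approx -89.5$)
$h{\left(f \right)} = - \frac{4 f^{2}}{3}$ ($h{\left(f \right)} = - \frac{\left(f + f\right) \left(f + f\right)}{3} = - \frac{2 f 2 f}{3} = - \frac{4 f^{2}}{3}$)
$-30014 + h{\left(z \right)} = -30014 - \frac{4 \left(- \frac{179}{2}\right)^{2}}{3} = -30014 - \frac{32041}{3} = - \frac{122083}{3}$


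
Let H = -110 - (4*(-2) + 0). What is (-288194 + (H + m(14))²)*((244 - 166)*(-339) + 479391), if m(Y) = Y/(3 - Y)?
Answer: -15210470404122/121 ≈ -1.2571e+11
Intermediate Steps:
H = -102 (H = -110 - (-8 + 0) = -110 - 1*(-8) = -110 + 8 = -102)
(-288194 + (H + m(14))²)*((244 - 166)*(-339) + 479391) = (-288194 + (-102 - 1*14/(-3 + 14))²)*((244 - 166)*(-339) + 479391) = (-288194 + (-102 - 1*14/11)²)*(78*(-339) + 479391) = (-288194 + (-102 - 1*14*1/11)²)*(-26442 + 479391) = (-288194 + (-102 - 14/11)²)*452949 = (-288194 + (-1136/11)²)*452949 = (-288194 + 1290496/121)*452949 = -33580978/121*452949 = -15210470404122/121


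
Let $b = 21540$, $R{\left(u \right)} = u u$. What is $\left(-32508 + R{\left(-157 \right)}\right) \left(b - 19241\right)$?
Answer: $-18067841$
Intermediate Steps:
$R{\left(u \right)} = u^{2}$
$\left(-32508 + R{\left(-157 \right)}\right) \left(b - 19241\right) = \left(-32508 + \left(-157\right)^{2}\right) \left(21540 - 19241\right) = \left(-32508 + 24649\right) 2299 = \left(-7859\right) 2299 = -18067841$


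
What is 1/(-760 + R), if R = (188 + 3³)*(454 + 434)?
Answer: 1/190160 ≈ 5.2587e-6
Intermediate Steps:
R = 190920 (R = (188 + 27)*888 = 215*888 = 190920)
1/(-760 + R) = 1/(-760 + 190920) = 1/190160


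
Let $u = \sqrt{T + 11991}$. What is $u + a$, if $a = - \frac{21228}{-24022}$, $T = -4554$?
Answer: $\frac{10614}{12011} + \sqrt{7437} \approx 87.122$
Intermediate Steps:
$a = \frac{10614}{12011}$ ($a = \left(-21228\right) \left(- \frac{1}{24022}\right) = \frac{10614}{12011} \approx 0.88369$)
$u = \sqrt{7437}$ ($u = \sqrt{-4554 + 11991} = \sqrt{7437} \approx 86.238$)
$u + a = \sqrt{7437} + \frac{10614}{12011} = \frac{10614}{12011} + \sqrt{7437}$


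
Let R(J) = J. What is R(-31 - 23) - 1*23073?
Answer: -23127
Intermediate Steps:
R(-31 - 23) - 1*23073 = (-31 - 23) - 1*23073 = -54 - 23073 = -23127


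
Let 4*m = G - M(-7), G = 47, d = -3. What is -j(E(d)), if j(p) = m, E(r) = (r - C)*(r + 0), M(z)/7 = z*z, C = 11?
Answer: 74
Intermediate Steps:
M(z) = 7*z² (M(z) = 7*(z*z) = 7*z²)
E(r) = r*(-11 + r) (E(r) = (r - 1*11)*(r + 0) = (r - 11)*r = (-11 + r)*r = r*(-11 + r))
m = -74 (m = (47 - 7*(-7)²)/4 = (47 - 7*49)/4 = (47 - 1*343)/4 = (47 - 343)/4 = (¼)*(-296) = -74)
j(p) = -74
-j(E(d)) = -1*(-74) = 74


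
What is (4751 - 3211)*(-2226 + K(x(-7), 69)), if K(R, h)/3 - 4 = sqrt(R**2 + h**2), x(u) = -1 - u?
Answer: -3409560 + 13860*sqrt(533) ≈ -3.0896e+6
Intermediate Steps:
K(R, h) = 12 + 3*sqrt(R**2 + h**2)
(4751 - 3211)*(-2226 + K(x(-7), 69)) = (4751 - 3211)*(-2226 + (12 + 3*sqrt((-1 - 1*(-7))**2 + 69**2))) = 1540*(-2226 + (12 + 3*sqrt((-1 + 7)**2 + 4761))) = 1540*(-2226 + (12 + 3*sqrt(6**2 + 4761))) = 1540*(-2226 + (12 + 3*sqrt(36 + 4761))) = 1540*(-2226 + (12 + 3*sqrt(4797))) = 1540*(-2226 + (12 + 3*(3*sqrt(533)))) = 1540*(-2226 + (12 + 9*sqrt(533))) = 1540*(-2214 + 9*sqrt(533)) = -3409560 + 13860*sqrt(533)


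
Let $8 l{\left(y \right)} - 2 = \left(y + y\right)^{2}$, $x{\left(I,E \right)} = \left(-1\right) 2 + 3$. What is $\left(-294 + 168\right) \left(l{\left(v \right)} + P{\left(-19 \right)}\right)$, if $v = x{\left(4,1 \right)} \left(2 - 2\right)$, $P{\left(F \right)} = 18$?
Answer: $- \frac{4599}{2} \approx -2299.5$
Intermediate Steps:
$x{\left(I,E \right)} = 1$ ($x{\left(I,E \right)} = -2 + 3 = 1$)
$v = 0$ ($v = 1 \left(2 - 2\right) = 1 \cdot 0 = 0$)
$l{\left(y \right)} = \frac{1}{4} + \frac{y^{2}}{2}$ ($l{\left(y \right)} = \frac{1}{4} + \frac{\left(y + y\right)^{2}}{8} = \frac{1}{4} + \frac{\left(2 y\right)^{2}}{8} = \frac{1}{4} + \frac{4 y^{2}}{8} = \frac{1}{4} + \frac{y^{2}}{2}$)
$\left(-294 + 168\right) \left(l{\left(v \right)} + P{\left(-19 \right)}\right) = \left(-294 + 168\right) \left(\left(\frac{1}{4} + \frac{0^{2}}{2}\right) + 18\right) = - 126 \left(\left(\frac{1}{4} + \frac{1}{2} \cdot 0\right) + 18\right) = - 126 \left(\left(\frac{1}{4} + 0\right) + 18\right) = - 126 \left(\frac{1}{4} + 18\right) = \left(-126\right) \frac{73}{4} = - \frac{4599}{2}$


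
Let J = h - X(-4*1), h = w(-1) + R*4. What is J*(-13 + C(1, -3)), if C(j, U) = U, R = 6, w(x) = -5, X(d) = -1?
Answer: -320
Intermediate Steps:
h = 19 (h = -5 + 6*4 = -5 + 24 = 19)
J = 20 (J = 19 - 1*(-1) = 19 + 1 = 20)
J*(-13 + C(1, -3)) = 20*(-13 - 3) = 20*(-16) = -320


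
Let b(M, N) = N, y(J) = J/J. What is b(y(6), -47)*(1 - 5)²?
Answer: -752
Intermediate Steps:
y(J) = 1
b(y(6), -47)*(1 - 5)² = -47*(1 - 5)² = -47*(-4)² = -47*16 = -752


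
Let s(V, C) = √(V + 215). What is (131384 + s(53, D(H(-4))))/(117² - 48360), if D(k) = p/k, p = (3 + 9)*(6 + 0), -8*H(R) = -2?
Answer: -131384/34671 - 2*√67/34671 ≈ -3.7899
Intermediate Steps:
H(R) = ¼ (H(R) = -⅛*(-2) = ¼)
p = 72 (p = 12*6 = 72)
D(k) = 72/k
s(V, C) = √(215 + V)
(131384 + s(53, D(H(-4))))/(117² - 48360) = (131384 + √(215 + 53))/(117² - 48360) = (131384 + √268)/(13689 - 48360) = (131384 + 2*√67)/(-34671) = (131384 + 2*√67)*(-1/34671) = -131384/34671 - 2*√67/34671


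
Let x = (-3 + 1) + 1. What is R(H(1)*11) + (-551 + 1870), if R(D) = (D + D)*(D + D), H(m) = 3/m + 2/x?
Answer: 1803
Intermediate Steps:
x = -1 (x = -2 + 1 = -1)
H(m) = -2 + 3/m (H(m) = 3/m + 2/(-1) = 3/m + 2*(-1) = 3/m - 2 = -2 + 3/m)
R(D) = 4*D² (R(D) = (2*D)*(2*D) = 4*D²)
R(H(1)*11) + (-551 + 1870) = 4*((-2 + 3/1)*11)² + (-551 + 1870) = 4*((-2 + 3*1)*11)² + 1319 = 4*((-2 + 3)*11)² + 1319 = 4*(1*11)² + 1319 = 4*11² + 1319 = 4*121 + 1319 = 484 + 1319 = 1803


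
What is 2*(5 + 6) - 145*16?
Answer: -2298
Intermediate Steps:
2*(5 + 6) - 145*16 = 2*11 - 2320 = 22 - 2320 = -2298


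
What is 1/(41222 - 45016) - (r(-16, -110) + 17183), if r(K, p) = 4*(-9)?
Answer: -65055719/3794 ≈ -17147.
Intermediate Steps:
r(K, p) = -36
1/(41222 - 45016) - (r(-16, -110) + 17183) = 1/(41222 - 45016) - (-36 + 17183) = 1/(-3794) - 1*17147 = -1/3794 - 17147 = -65055719/3794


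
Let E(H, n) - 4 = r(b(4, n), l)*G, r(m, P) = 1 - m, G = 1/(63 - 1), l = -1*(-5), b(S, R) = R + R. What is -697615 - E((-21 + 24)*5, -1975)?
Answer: -43256329/62 ≈ -6.9768e+5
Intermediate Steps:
b(S, R) = 2*R
l = 5
G = 1/62 ≈ 0.016129
E(H, n) = 249/62 - n/31 (E(H, n) = 4 + (1 - 2*n)*(1/62) = 4 + (1/62 - n/31) = 249/62 - n/31)
-697615 - E((-21 + 24)*5, -1975) = -697615 - (249/62 - 1/31*(-1975)) = -697615 - (249/62 + 1975/31) = -697615 - 1*4199/62 = -697615 - 4199/62 = -43256329/62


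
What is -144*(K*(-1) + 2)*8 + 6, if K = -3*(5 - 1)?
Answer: -16122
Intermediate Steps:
K = -12 (K = -3*4 = -12)
-144*(K*(-1) + 2)*8 + 6 = -144*(-12*(-1) + 2)*8 + 6 = -144*(12 + 2)*8 + 6 = -2016*8 + 6 = -144*112 + 6 = -16128 + 6 = -16122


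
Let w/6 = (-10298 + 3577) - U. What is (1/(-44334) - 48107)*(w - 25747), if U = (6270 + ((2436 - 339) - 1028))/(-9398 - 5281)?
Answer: 689484830752322629/216926262 ≈ 3.1784e+9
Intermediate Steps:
U = -7339/14679 (U = (6270 + (2097 - 1028))/(-14679) = (6270 + 1069)*(-1/14679) = 7339*(-1/14679) = -7339/14679 ≈ -0.49997)
w = -197300440/4893 (w = 6*((-10298 + 3577) - 1*(-7339/14679)) = 6*(-6721 + 7339/14679) = 6*(-98650220/14679) = -197300440/4893 ≈ -40323.)
(1/(-44334) - 48107)*(w - 25747) = (1/(-44334) - 48107)*(-197300440/4893 - 25747) = (-1/44334 - 48107)*(-323280511/4893) = -2132775739/44334*(-323280511/4893) = 689484830752322629/216926262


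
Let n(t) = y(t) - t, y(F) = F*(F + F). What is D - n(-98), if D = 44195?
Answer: 24889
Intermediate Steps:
y(F) = 2*F**2 (y(F) = F*(2*F) = 2*F**2)
n(t) = -t + 2*t**2 (n(t) = 2*t**2 - t = -t + 2*t**2)
D - n(-98) = 44195 - (-98)*(-1 + 2*(-98)) = 44195 - (-98)*(-1 - 196) = 44195 - (-98)*(-197) = 44195 - 1*19306 = 44195 - 19306 = 24889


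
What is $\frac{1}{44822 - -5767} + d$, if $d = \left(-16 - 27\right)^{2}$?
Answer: $\frac{93539062}{50589} \approx 1849.0$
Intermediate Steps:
$d = 1849$ ($d = \left(-43\right)^{2} = 1849$)
$\frac{1}{44822 - -5767} + d = \frac{1}{44822 - -5767} + 1849 = \frac{1}{44822 + \left(-13192 + 18959\right)} + 1849 = \frac{1}{44822 + 5767} + 1849 = \frac{1}{50589} + 1849 = \frac{93539062}{50589}$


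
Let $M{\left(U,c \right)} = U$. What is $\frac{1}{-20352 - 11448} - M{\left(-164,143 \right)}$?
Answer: $\frac{5215199}{31800} \approx 164.0$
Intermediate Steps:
$\frac{1}{-20352 - 11448} - M{\left(-164,143 \right)} = \frac{1}{-20352 - 11448} - -164 = \frac{1}{-31800} + 164 = - \frac{1}{31800} + 164 = \frac{5215199}{31800}$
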